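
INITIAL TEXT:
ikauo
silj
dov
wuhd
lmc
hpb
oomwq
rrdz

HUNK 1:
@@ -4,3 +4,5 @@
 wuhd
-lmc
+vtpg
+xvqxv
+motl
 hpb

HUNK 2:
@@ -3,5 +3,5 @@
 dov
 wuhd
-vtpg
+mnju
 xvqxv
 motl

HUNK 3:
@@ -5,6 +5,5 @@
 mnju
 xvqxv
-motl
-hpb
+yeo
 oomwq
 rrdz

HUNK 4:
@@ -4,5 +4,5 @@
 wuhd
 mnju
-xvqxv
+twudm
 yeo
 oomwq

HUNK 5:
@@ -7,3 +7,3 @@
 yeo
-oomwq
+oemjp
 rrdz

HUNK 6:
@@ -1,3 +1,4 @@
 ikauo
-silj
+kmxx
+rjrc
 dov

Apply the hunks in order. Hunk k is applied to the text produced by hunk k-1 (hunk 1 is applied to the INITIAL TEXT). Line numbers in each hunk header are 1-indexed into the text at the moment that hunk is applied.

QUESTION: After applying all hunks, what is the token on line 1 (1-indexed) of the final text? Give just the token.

Answer: ikauo

Derivation:
Hunk 1: at line 4 remove [lmc] add [vtpg,xvqxv,motl] -> 10 lines: ikauo silj dov wuhd vtpg xvqxv motl hpb oomwq rrdz
Hunk 2: at line 3 remove [vtpg] add [mnju] -> 10 lines: ikauo silj dov wuhd mnju xvqxv motl hpb oomwq rrdz
Hunk 3: at line 5 remove [motl,hpb] add [yeo] -> 9 lines: ikauo silj dov wuhd mnju xvqxv yeo oomwq rrdz
Hunk 4: at line 4 remove [xvqxv] add [twudm] -> 9 lines: ikauo silj dov wuhd mnju twudm yeo oomwq rrdz
Hunk 5: at line 7 remove [oomwq] add [oemjp] -> 9 lines: ikauo silj dov wuhd mnju twudm yeo oemjp rrdz
Hunk 6: at line 1 remove [silj] add [kmxx,rjrc] -> 10 lines: ikauo kmxx rjrc dov wuhd mnju twudm yeo oemjp rrdz
Final line 1: ikauo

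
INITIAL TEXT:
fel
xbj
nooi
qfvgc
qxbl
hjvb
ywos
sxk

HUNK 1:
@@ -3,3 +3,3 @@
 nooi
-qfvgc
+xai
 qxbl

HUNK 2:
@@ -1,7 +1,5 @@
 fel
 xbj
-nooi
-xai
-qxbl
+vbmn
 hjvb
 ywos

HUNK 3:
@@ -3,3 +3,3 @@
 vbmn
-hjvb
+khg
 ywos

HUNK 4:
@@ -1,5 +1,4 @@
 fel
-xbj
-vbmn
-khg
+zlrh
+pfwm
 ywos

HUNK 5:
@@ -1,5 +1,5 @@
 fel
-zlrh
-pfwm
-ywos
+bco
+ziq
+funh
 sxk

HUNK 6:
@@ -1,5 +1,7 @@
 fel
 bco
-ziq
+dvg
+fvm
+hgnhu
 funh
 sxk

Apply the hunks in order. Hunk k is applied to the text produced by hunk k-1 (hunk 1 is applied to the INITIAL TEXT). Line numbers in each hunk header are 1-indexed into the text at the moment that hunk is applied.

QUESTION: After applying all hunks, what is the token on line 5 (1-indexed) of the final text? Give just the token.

Hunk 1: at line 3 remove [qfvgc] add [xai] -> 8 lines: fel xbj nooi xai qxbl hjvb ywos sxk
Hunk 2: at line 1 remove [nooi,xai,qxbl] add [vbmn] -> 6 lines: fel xbj vbmn hjvb ywos sxk
Hunk 3: at line 3 remove [hjvb] add [khg] -> 6 lines: fel xbj vbmn khg ywos sxk
Hunk 4: at line 1 remove [xbj,vbmn,khg] add [zlrh,pfwm] -> 5 lines: fel zlrh pfwm ywos sxk
Hunk 5: at line 1 remove [zlrh,pfwm,ywos] add [bco,ziq,funh] -> 5 lines: fel bco ziq funh sxk
Hunk 6: at line 1 remove [ziq] add [dvg,fvm,hgnhu] -> 7 lines: fel bco dvg fvm hgnhu funh sxk
Final line 5: hgnhu

Answer: hgnhu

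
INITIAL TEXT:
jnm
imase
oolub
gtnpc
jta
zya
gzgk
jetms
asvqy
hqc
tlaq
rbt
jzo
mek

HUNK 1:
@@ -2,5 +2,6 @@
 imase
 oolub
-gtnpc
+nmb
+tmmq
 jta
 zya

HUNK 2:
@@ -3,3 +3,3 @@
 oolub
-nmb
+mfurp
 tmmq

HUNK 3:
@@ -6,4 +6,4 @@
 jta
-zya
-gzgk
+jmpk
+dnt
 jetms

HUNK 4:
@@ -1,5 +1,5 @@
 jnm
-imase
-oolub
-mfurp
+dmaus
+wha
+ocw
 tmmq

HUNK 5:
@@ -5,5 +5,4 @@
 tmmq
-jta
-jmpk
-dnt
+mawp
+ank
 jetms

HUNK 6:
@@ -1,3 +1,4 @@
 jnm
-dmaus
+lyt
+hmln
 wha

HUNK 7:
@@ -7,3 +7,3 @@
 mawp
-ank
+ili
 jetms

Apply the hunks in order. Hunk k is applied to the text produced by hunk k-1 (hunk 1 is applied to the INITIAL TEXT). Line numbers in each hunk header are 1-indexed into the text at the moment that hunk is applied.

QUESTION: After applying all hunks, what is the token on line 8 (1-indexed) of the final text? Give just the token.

Hunk 1: at line 2 remove [gtnpc] add [nmb,tmmq] -> 15 lines: jnm imase oolub nmb tmmq jta zya gzgk jetms asvqy hqc tlaq rbt jzo mek
Hunk 2: at line 3 remove [nmb] add [mfurp] -> 15 lines: jnm imase oolub mfurp tmmq jta zya gzgk jetms asvqy hqc tlaq rbt jzo mek
Hunk 3: at line 6 remove [zya,gzgk] add [jmpk,dnt] -> 15 lines: jnm imase oolub mfurp tmmq jta jmpk dnt jetms asvqy hqc tlaq rbt jzo mek
Hunk 4: at line 1 remove [imase,oolub,mfurp] add [dmaus,wha,ocw] -> 15 lines: jnm dmaus wha ocw tmmq jta jmpk dnt jetms asvqy hqc tlaq rbt jzo mek
Hunk 5: at line 5 remove [jta,jmpk,dnt] add [mawp,ank] -> 14 lines: jnm dmaus wha ocw tmmq mawp ank jetms asvqy hqc tlaq rbt jzo mek
Hunk 6: at line 1 remove [dmaus] add [lyt,hmln] -> 15 lines: jnm lyt hmln wha ocw tmmq mawp ank jetms asvqy hqc tlaq rbt jzo mek
Hunk 7: at line 7 remove [ank] add [ili] -> 15 lines: jnm lyt hmln wha ocw tmmq mawp ili jetms asvqy hqc tlaq rbt jzo mek
Final line 8: ili

Answer: ili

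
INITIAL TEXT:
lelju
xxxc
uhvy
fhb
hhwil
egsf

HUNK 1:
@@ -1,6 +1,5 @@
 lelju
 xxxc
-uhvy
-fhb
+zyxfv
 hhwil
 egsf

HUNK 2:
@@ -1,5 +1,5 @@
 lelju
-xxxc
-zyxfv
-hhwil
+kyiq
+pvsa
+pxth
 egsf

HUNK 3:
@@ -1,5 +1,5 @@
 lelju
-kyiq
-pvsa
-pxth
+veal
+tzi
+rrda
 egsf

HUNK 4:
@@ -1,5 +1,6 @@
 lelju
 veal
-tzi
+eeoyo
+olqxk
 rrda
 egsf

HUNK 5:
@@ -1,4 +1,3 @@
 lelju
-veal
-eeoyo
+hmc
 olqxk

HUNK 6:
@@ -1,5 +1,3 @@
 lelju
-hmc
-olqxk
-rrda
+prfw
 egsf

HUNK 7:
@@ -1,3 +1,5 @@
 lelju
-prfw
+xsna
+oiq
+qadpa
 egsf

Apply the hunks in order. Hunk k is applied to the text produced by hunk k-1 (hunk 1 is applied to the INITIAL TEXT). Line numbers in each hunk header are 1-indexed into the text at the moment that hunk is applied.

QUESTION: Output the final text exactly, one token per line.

Answer: lelju
xsna
oiq
qadpa
egsf

Derivation:
Hunk 1: at line 1 remove [uhvy,fhb] add [zyxfv] -> 5 lines: lelju xxxc zyxfv hhwil egsf
Hunk 2: at line 1 remove [xxxc,zyxfv,hhwil] add [kyiq,pvsa,pxth] -> 5 lines: lelju kyiq pvsa pxth egsf
Hunk 3: at line 1 remove [kyiq,pvsa,pxth] add [veal,tzi,rrda] -> 5 lines: lelju veal tzi rrda egsf
Hunk 4: at line 1 remove [tzi] add [eeoyo,olqxk] -> 6 lines: lelju veal eeoyo olqxk rrda egsf
Hunk 5: at line 1 remove [veal,eeoyo] add [hmc] -> 5 lines: lelju hmc olqxk rrda egsf
Hunk 6: at line 1 remove [hmc,olqxk,rrda] add [prfw] -> 3 lines: lelju prfw egsf
Hunk 7: at line 1 remove [prfw] add [xsna,oiq,qadpa] -> 5 lines: lelju xsna oiq qadpa egsf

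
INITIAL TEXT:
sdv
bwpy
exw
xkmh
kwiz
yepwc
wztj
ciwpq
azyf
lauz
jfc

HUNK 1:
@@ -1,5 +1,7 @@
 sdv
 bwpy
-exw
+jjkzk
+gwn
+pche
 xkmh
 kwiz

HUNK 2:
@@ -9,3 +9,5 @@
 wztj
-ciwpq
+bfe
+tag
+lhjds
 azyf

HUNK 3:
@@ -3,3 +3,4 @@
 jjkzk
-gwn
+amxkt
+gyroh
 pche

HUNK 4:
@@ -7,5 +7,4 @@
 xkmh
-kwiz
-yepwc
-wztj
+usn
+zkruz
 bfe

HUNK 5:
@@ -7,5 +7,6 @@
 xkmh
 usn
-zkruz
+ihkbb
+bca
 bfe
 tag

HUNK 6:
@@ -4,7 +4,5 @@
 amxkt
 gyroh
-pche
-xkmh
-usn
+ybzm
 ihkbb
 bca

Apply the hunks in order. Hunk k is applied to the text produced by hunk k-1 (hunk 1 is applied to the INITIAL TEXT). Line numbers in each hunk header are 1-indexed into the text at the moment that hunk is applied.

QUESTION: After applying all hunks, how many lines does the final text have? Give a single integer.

Answer: 14

Derivation:
Hunk 1: at line 1 remove [exw] add [jjkzk,gwn,pche] -> 13 lines: sdv bwpy jjkzk gwn pche xkmh kwiz yepwc wztj ciwpq azyf lauz jfc
Hunk 2: at line 9 remove [ciwpq] add [bfe,tag,lhjds] -> 15 lines: sdv bwpy jjkzk gwn pche xkmh kwiz yepwc wztj bfe tag lhjds azyf lauz jfc
Hunk 3: at line 3 remove [gwn] add [amxkt,gyroh] -> 16 lines: sdv bwpy jjkzk amxkt gyroh pche xkmh kwiz yepwc wztj bfe tag lhjds azyf lauz jfc
Hunk 4: at line 7 remove [kwiz,yepwc,wztj] add [usn,zkruz] -> 15 lines: sdv bwpy jjkzk amxkt gyroh pche xkmh usn zkruz bfe tag lhjds azyf lauz jfc
Hunk 5: at line 7 remove [zkruz] add [ihkbb,bca] -> 16 lines: sdv bwpy jjkzk amxkt gyroh pche xkmh usn ihkbb bca bfe tag lhjds azyf lauz jfc
Hunk 6: at line 4 remove [pche,xkmh,usn] add [ybzm] -> 14 lines: sdv bwpy jjkzk amxkt gyroh ybzm ihkbb bca bfe tag lhjds azyf lauz jfc
Final line count: 14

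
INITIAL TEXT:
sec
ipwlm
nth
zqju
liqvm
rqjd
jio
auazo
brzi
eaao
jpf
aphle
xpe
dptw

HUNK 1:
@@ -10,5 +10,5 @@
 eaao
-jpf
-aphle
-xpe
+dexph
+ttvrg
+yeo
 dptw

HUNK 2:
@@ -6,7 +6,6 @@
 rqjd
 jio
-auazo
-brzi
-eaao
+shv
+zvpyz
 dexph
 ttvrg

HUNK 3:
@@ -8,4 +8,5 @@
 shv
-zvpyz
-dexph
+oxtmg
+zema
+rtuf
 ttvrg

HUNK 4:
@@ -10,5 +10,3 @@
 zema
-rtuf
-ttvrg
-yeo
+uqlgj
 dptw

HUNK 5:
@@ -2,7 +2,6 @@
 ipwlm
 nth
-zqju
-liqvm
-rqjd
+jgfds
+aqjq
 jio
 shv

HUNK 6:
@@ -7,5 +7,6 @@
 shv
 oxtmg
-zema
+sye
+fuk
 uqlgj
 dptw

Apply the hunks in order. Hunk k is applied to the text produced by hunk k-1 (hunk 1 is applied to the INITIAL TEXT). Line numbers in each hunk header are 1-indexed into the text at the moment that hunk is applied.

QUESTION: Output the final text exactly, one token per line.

Answer: sec
ipwlm
nth
jgfds
aqjq
jio
shv
oxtmg
sye
fuk
uqlgj
dptw

Derivation:
Hunk 1: at line 10 remove [jpf,aphle,xpe] add [dexph,ttvrg,yeo] -> 14 lines: sec ipwlm nth zqju liqvm rqjd jio auazo brzi eaao dexph ttvrg yeo dptw
Hunk 2: at line 6 remove [auazo,brzi,eaao] add [shv,zvpyz] -> 13 lines: sec ipwlm nth zqju liqvm rqjd jio shv zvpyz dexph ttvrg yeo dptw
Hunk 3: at line 8 remove [zvpyz,dexph] add [oxtmg,zema,rtuf] -> 14 lines: sec ipwlm nth zqju liqvm rqjd jio shv oxtmg zema rtuf ttvrg yeo dptw
Hunk 4: at line 10 remove [rtuf,ttvrg,yeo] add [uqlgj] -> 12 lines: sec ipwlm nth zqju liqvm rqjd jio shv oxtmg zema uqlgj dptw
Hunk 5: at line 2 remove [zqju,liqvm,rqjd] add [jgfds,aqjq] -> 11 lines: sec ipwlm nth jgfds aqjq jio shv oxtmg zema uqlgj dptw
Hunk 6: at line 7 remove [zema] add [sye,fuk] -> 12 lines: sec ipwlm nth jgfds aqjq jio shv oxtmg sye fuk uqlgj dptw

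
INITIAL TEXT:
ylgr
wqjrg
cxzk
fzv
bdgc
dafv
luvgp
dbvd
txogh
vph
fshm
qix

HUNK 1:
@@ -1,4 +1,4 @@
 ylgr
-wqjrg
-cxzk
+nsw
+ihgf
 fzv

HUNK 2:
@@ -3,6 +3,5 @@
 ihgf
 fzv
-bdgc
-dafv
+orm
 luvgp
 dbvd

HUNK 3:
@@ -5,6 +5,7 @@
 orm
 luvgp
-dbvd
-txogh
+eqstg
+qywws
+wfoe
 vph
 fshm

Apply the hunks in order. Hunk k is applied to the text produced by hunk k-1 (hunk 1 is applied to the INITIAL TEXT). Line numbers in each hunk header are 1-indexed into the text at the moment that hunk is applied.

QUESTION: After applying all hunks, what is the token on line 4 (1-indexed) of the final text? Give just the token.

Answer: fzv

Derivation:
Hunk 1: at line 1 remove [wqjrg,cxzk] add [nsw,ihgf] -> 12 lines: ylgr nsw ihgf fzv bdgc dafv luvgp dbvd txogh vph fshm qix
Hunk 2: at line 3 remove [bdgc,dafv] add [orm] -> 11 lines: ylgr nsw ihgf fzv orm luvgp dbvd txogh vph fshm qix
Hunk 3: at line 5 remove [dbvd,txogh] add [eqstg,qywws,wfoe] -> 12 lines: ylgr nsw ihgf fzv orm luvgp eqstg qywws wfoe vph fshm qix
Final line 4: fzv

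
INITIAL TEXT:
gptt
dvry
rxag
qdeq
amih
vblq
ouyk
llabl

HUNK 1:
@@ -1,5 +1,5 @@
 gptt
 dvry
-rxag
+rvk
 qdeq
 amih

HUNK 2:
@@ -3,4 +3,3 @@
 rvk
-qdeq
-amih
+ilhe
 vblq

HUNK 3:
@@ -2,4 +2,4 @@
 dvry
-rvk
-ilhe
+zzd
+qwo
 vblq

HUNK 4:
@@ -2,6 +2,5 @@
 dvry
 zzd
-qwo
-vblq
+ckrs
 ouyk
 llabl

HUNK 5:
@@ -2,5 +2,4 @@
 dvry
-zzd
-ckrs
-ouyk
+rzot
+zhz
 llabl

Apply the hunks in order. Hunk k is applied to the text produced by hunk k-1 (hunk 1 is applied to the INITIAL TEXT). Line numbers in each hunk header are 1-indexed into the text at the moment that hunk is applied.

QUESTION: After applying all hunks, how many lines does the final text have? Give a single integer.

Answer: 5

Derivation:
Hunk 1: at line 1 remove [rxag] add [rvk] -> 8 lines: gptt dvry rvk qdeq amih vblq ouyk llabl
Hunk 2: at line 3 remove [qdeq,amih] add [ilhe] -> 7 lines: gptt dvry rvk ilhe vblq ouyk llabl
Hunk 3: at line 2 remove [rvk,ilhe] add [zzd,qwo] -> 7 lines: gptt dvry zzd qwo vblq ouyk llabl
Hunk 4: at line 2 remove [qwo,vblq] add [ckrs] -> 6 lines: gptt dvry zzd ckrs ouyk llabl
Hunk 5: at line 2 remove [zzd,ckrs,ouyk] add [rzot,zhz] -> 5 lines: gptt dvry rzot zhz llabl
Final line count: 5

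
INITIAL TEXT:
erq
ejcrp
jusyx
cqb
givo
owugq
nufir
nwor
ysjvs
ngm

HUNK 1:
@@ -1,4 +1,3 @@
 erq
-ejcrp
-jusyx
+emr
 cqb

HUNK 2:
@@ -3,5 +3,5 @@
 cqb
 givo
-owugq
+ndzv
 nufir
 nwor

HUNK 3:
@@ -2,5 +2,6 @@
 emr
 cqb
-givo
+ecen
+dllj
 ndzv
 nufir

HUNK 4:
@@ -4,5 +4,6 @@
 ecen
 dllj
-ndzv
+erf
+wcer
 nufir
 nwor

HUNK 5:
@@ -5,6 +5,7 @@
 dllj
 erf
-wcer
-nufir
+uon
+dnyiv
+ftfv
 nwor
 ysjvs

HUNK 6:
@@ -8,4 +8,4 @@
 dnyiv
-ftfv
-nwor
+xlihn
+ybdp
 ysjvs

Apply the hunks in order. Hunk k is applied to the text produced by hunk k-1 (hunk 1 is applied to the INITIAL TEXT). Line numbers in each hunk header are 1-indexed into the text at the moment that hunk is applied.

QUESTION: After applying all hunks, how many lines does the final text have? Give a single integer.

Hunk 1: at line 1 remove [ejcrp,jusyx] add [emr] -> 9 lines: erq emr cqb givo owugq nufir nwor ysjvs ngm
Hunk 2: at line 3 remove [owugq] add [ndzv] -> 9 lines: erq emr cqb givo ndzv nufir nwor ysjvs ngm
Hunk 3: at line 2 remove [givo] add [ecen,dllj] -> 10 lines: erq emr cqb ecen dllj ndzv nufir nwor ysjvs ngm
Hunk 4: at line 4 remove [ndzv] add [erf,wcer] -> 11 lines: erq emr cqb ecen dllj erf wcer nufir nwor ysjvs ngm
Hunk 5: at line 5 remove [wcer,nufir] add [uon,dnyiv,ftfv] -> 12 lines: erq emr cqb ecen dllj erf uon dnyiv ftfv nwor ysjvs ngm
Hunk 6: at line 8 remove [ftfv,nwor] add [xlihn,ybdp] -> 12 lines: erq emr cqb ecen dllj erf uon dnyiv xlihn ybdp ysjvs ngm
Final line count: 12

Answer: 12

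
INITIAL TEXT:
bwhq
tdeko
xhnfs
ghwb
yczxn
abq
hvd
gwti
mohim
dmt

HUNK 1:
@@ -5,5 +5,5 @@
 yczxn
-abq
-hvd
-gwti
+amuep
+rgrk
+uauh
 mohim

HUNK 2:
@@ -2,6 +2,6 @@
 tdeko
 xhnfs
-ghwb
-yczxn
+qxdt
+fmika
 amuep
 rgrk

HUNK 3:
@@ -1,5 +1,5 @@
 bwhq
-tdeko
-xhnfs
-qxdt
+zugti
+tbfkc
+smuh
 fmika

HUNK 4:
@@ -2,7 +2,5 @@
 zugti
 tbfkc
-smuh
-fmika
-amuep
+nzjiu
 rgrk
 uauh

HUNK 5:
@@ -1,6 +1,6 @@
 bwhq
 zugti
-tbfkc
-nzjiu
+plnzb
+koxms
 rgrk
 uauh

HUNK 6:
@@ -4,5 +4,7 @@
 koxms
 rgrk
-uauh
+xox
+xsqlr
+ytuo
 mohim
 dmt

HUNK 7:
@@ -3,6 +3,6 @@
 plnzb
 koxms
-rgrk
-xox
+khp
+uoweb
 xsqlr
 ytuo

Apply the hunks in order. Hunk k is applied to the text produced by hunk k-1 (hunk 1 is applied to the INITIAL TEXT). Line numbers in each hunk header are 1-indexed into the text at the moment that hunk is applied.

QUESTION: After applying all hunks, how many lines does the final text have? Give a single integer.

Answer: 10

Derivation:
Hunk 1: at line 5 remove [abq,hvd,gwti] add [amuep,rgrk,uauh] -> 10 lines: bwhq tdeko xhnfs ghwb yczxn amuep rgrk uauh mohim dmt
Hunk 2: at line 2 remove [ghwb,yczxn] add [qxdt,fmika] -> 10 lines: bwhq tdeko xhnfs qxdt fmika amuep rgrk uauh mohim dmt
Hunk 3: at line 1 remove [tdeko,xhnfs,qxdt] add [zugti,tbfkc,smuh] -> 10 lines: bwhq zugti tbfkc smuh fmika amuep rgrk uauh mohim dmt
Hunk 4: at line 2 remove [smuh,fmika,amuep] add [nzjiu] -> 8 lines: bwhq zugti tbfkc nzjiu rgrk uauh mohim dmt
Hunk 5: at line 1 remove [tbfkc,nzjiu] add [plnzb,koxms] -> 8 lines: bwhq zugti plnzb koxms rgrk uauh mohim dmt
Hunk 6: at line 4 remove [uauh] add [xox,xsqlr,ytuo] -> 10 lines: bwhq zugti plnzb koxms rgrk xox xsqlr ytuo mohim dmt
Hunk 7: at line 3 remove [rgrk,xox] add [khp,uoweb] -> 10 lines: bwhq zugti plnzb koxms khp uoweb xsqlr ytuo mohim dmt
Final line count: 10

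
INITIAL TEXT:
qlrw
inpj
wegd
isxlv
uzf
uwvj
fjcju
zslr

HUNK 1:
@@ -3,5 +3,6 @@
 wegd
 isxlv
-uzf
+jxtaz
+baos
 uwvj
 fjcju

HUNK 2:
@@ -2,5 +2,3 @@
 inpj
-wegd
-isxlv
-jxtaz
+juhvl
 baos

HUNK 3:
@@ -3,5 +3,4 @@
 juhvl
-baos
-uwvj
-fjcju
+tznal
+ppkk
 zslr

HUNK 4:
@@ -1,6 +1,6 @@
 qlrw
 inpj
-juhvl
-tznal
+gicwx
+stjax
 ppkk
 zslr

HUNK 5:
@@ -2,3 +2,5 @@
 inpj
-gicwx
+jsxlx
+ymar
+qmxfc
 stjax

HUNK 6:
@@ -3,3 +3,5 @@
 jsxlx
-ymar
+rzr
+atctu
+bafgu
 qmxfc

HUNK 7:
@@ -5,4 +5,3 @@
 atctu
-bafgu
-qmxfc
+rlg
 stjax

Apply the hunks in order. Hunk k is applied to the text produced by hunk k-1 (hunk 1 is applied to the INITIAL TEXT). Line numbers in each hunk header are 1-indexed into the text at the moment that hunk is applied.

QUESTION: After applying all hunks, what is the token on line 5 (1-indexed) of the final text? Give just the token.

Hunk 1: at line 3 remove [uzf] add [jxtaz,baos] -> 9 lines: qlrw inpj wegd isxlv jxtaz baos uwvj fjcju zslr
Hunk 2: at line 2 remove [wegd,isxlv,jxtaz] add [juhvl] -> 7 lines: qlrw inpj juhvl baos uwvj fjcju zslr
Hunk 3: at line 3 remove [baos,uwvj,fjcju] add [tznal,ppkk] -> 6 lines: qlrw inpj juhvl tznal ppkk zslr
Hunk 4: at line 1 remove [juhvl,tznal] add [gicwx,stjax] -> 6 lines: qlrw inpj gicwx stjax ppkk zslr
Hunk 5: at line 2 remove [gicwx] add [jsxlx,ymar,qmxfc] -> 8 lines: qlrw inpj jsxlx ymar qmxfc stjax ppkk zslr
Hunk 6: at line 3 remove [ymar] add [rzr,atctu,bafgu] -> 10 lines: qlrw inpj jsxlx rzr atctu bafgu qmxfc stjax ppkk zslr
Hunk 7: at line 5 remove [bafgu,qmxfc] add [rlg] -> 9 lines: qlrw inpj jsxlx rzr atctu rlg stjax ppkk zslr
Final line 5: atctu

Answer: atctu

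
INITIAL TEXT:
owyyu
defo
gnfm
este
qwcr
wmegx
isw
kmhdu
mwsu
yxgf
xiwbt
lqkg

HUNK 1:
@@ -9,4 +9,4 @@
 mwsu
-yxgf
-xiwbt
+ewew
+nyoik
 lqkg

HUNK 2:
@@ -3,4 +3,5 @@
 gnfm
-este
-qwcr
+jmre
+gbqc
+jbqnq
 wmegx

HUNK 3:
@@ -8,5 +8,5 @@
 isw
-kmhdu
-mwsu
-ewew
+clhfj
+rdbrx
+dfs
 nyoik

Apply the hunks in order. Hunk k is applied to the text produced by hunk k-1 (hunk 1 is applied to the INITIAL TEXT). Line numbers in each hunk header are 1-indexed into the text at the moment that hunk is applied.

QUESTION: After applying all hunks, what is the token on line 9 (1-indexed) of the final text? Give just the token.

Hunk 1: at line 9 remove [yxgf,xiwbt] add [ewew,nyoik] -> 12 lines: owyyu defo gnfm este qwcr wmegx isw kmhdu mwsu ewew nyoik lqkg
Hunk 2: at line 3 remove [este,qwcr] add [jmre,gbqc,jbqnq] -> 13 lines: owyyu defo gnfm jmre gbqc jbqnq wmegx isw kmhdu mwsu ewew nyoik lqkg
Hunk 3: at line 8 remove [kmhdu,mwsu,ewew] add [clhfj,rdbrx,dfs] -> 13 lines: owyyu defo gnfm jmre gbqc jbqnq wmegx isw clhfj rdbrx dfs nyoik lqkg
Final line 9: clhfj

Answer: clhfj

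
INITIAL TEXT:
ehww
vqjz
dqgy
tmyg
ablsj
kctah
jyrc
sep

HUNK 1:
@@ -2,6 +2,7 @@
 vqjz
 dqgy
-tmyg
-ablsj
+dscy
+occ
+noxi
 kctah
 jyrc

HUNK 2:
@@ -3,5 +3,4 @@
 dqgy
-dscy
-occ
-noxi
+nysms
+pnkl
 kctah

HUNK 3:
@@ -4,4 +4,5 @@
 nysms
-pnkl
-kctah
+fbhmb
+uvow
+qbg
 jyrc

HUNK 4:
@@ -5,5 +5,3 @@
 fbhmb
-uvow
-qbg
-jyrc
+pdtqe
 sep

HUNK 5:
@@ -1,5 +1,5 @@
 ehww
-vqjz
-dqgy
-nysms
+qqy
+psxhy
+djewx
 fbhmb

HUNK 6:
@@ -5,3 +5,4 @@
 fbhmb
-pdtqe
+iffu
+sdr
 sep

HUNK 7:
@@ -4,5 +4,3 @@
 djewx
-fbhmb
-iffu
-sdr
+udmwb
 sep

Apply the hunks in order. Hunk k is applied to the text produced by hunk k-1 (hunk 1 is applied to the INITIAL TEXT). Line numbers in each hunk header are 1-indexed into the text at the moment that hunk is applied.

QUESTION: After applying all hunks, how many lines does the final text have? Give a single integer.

Hunk 1: at line 2 remove [tmyg,ablsj] add [dscy,occ,noxi] -> 9 lines: ehww vqjz dqgy dscy occ noxi kctah jyrc sep
Hunk 2: at line 3 remove [dscy,occ,noxi] add [nysms,pnkl] -> 8 lines: ehww vqjz dqgy nysms pnkl kctah jyrc sep
Hunk 3: at line 4 remove [pnkl,kctah] add [fbhmb,uvow,qbg] -> 9 lines: ehww vqjz dqgy nysms fbhmb uvow qbg jyrc sep
Hunk 4: at line 5 remove [uvow,qbg,jyrc] add [pdtqe] -> 7 lines: ehww vqjz dqgy nysms fbhmb pdtqe sep
Hunk 5: at line 1 remove [vqjz,dqgy,nysms] add [qqy,psxhy,djewx] -> 7 lines: ehww qqy psxhy djewx fbhmb pdtqe sep
Hunk 6: at line 5 remove [pdtqe] add [iffu,sdr] -> 8 lines: ehww qqy psxhy djewx fbhmb iffu sdr sep
Hunk 7: at line 4 remove [fbhmb,iffu,sdr] add [udmwb] -> 6 lines: ehww qqy psxhy djewx udmwb sep
Final line count: 6

Answer: 6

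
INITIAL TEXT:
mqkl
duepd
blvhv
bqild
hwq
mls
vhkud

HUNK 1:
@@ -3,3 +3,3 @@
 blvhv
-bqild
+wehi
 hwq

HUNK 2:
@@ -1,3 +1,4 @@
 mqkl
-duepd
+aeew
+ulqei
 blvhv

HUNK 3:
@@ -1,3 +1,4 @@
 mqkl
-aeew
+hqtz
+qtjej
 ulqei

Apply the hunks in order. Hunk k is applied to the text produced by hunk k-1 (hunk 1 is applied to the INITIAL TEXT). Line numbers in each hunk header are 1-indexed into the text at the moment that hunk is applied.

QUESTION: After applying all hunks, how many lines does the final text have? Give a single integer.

Hunk 1: at line 3 remove [bqild] add [wehi] -> 7 lines: mqkl duepd blvhv wehi hwq mls vhkud
Hunk 2: at line 1 remove [duepd] add [aeew,ulqei] -> 8 lines: mqkl aeew ulqei blvhv wehi hwq mls vhkud
Hunk 3: at line 1 remove [aeew] add [hqtz,qtjej] -> 9 lines: mqkl hqtz qtjej ulqei blvhv wehi hwq mls vhkud
Final line count: 9

Answer: 9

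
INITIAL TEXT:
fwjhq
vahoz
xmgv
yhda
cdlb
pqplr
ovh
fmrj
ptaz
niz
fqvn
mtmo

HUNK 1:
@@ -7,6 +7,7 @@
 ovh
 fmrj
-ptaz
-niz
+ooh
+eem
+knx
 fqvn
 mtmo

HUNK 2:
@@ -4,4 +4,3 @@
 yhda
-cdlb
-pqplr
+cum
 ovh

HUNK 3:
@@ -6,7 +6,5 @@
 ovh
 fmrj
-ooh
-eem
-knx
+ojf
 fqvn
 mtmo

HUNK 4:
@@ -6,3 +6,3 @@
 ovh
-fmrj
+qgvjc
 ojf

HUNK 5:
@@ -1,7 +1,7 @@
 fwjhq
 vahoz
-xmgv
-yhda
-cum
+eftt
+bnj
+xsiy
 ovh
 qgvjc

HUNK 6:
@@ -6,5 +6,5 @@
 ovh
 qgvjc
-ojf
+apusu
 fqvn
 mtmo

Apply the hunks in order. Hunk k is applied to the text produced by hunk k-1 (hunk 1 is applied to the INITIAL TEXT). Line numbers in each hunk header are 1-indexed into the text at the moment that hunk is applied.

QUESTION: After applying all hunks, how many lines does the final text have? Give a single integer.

Hunk 1: at line 7 remove [ptaz,niz] add [ooh,eem,knx] -> 13 lines: fwjhq vahoz xmgv yhda cdlb pqplr ovh fmrj ooh eem knx fqvn mtmo
Hunk 2: at line 4 remove [cdlb,pqplr] add [cum] -> 12 lines: fwjhq vahoz xmgv yhda cum ovh fmrj ooh eem knx fqvn mtmo
Hunk 3: at line 6 remove [ooh,eem,knx] add [ojf] -> 10 lines: fwjhq vahoz xmgv yhda cum ovh fmrj ojf fqvn mtmo
Hunk 4: at line 6 remove [fmrj] add [qgvjc] -> 10 lines: fwjhq vahoz xmgv yhda cum ovh qgvjc ojf fqvn mtmo
Hunk 5: at line 1 remove [xmgv,yhda,cum] add [eftt,bnj,xsiy] -> 10 lines: fwjhq vahoz eftt bnj xsiy ovh qgvjc ojf fqvn mtmo
Hunk 6: at line 6 remove [ojf] add [apusu] -> 10 lines: fwjhq vahoz eftt bnj xsiy ovh qgvjc apusu fqvn mtmo
Final line count: 10

Answer: 10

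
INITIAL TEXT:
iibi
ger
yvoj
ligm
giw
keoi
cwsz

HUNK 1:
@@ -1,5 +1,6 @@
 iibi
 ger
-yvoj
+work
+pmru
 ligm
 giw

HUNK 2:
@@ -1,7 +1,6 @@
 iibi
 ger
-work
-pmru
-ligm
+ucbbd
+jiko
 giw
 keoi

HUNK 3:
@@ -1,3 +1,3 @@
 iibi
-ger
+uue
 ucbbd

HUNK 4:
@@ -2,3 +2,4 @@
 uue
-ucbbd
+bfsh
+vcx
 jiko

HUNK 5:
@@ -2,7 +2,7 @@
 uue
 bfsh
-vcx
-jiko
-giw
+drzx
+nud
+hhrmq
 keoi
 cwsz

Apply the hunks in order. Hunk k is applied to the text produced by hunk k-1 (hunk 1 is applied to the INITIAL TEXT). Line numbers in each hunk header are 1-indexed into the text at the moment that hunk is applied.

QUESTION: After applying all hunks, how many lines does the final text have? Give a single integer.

Hunk 1: at line 1 remove [yvoj] add [work,pmru] -> 8 lines: iibi ger work pmru ligm giw keoi cwsz
Hunk 2: at line 1 remove [work,pmru,ligm] add [ucbbd,jiko] -> 7 lines: iibi ger ucbbd jiko giw keoi cwsz
Hunk 3: at line 1 remove [ger] add [uue] -> 7 lines: iibi uue ucbbd jiko giw keoi cwsz
Hunk 4: at line 2 remove [ucbbd] add [bfsh,vcx] -> 8 lines: iibi uue bfsh vcx jiko giw keoi cwsz
Hunk 5: at line 2 remove [vcx,jiko,giw] add [drzx,nud,hhrmq] -> 8 lines: iibi uue bfsh drzx nud hhrmq keoi cwsz
Final line count: 8

Answer: 8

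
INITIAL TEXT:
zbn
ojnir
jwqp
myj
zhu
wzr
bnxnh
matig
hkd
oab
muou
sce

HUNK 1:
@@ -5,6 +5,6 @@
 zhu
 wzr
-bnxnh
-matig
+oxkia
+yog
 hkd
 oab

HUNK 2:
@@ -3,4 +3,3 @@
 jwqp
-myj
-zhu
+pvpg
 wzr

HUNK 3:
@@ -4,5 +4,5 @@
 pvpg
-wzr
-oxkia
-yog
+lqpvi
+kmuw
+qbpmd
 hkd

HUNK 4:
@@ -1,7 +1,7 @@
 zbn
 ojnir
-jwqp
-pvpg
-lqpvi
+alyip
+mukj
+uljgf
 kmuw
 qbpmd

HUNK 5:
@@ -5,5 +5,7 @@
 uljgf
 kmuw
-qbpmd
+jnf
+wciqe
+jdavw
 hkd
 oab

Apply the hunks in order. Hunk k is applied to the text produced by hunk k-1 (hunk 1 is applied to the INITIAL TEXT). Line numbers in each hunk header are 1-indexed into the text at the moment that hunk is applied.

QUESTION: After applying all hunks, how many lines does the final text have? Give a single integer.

Answer: 13

Derivation:
Hunk 1: at line 5 remove [bnxnh,matig] add [oxkia,yog] -> 12 lines: zbn ojnir jwqp myj zhu wzr oxkia yog hkd oab muou sce
Hunk 2: at line 3 remove [myj,zhu] add [pvpg] -> 11 lines: zbn ojnir jwqp pvpg wzr oxkia yog hkd oab muou sce
Hunk 3: at line 4 remove [wzr,oxkia,yog] add [lqpvi,kmuw,qbpmd] -> 11 lines: zbn ojnir jwqp pvpg lqpvi kmuw qbpmd hkd oab muou sce
Hunk 4: at line 1 remove [jwqp,pvpg,lqpvi] add [alyip,mukj,uljgf] -> 11 lines: zbn ojnir alyip mukj uljgf kmuw qbpmd hkd oab muou sce
Hunk 5: at line 5 remove [qbpmd] add [jnf,wciqe,jdavw] -> 13 lines: zbn ojnir alyip mukj uljgf kmuw jnf wciqe jdavw hkd oab muou sce
Final line count: 13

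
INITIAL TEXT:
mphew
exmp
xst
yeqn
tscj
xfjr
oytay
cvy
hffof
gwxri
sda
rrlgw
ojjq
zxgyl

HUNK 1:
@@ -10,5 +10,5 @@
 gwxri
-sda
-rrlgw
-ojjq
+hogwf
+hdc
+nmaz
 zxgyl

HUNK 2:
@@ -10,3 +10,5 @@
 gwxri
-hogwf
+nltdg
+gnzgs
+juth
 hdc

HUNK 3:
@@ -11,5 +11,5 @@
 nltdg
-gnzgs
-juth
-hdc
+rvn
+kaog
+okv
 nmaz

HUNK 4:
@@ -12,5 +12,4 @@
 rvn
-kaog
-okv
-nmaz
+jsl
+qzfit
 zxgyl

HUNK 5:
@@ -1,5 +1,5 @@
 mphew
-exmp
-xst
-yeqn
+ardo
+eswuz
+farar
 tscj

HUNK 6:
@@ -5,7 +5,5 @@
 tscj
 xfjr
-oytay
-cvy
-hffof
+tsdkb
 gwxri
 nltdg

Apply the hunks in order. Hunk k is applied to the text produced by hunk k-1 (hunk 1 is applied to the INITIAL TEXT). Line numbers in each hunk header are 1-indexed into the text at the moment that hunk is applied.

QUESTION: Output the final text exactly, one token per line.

Answer: mphew
ardo
eswuz
farar
tscj
xfjr
tsdkb
gwxri
nltdg
rvn
jsl
qzfit
zxgyl

Derivation:
Hunk 1: at line 10 remove [sda,rrlgw,ojjq] add [hogwf,hdc,nmaz] -> 14 lines: mphew exmp xst yeqn tscj xfjr oytay cvy hffof gwxri hogwf hdc nmaz zxgyl
Hunk 2: at line 10 remove [hogwf] add [nltdg,gnzgs,juth] -> 16 lines: mphew exmp xst yeqn tscj xfjr oytay cvy hffof gwxri nltdg gnzgs juth hdc nmaz zxgyl
Hunk 3: at line 11 remove [gnzgs,juth,hdc] add [rvn,kaog,okv] -> 16 lines: mphew exmp xst yeqn tscj xfjr oytay cvy hffof gwxri nltdg rvn kaog okv nmaz zxgyl
Hunk 4: at line 12 remove [kaog,okv,nmaz] add [jsl,qzfit] -> 15 lines: mphew exmp xst yeqn tscj xfjr oytay cvy hffof gwxri nltdg rvn jsl qzfit zxgyl
Hunk 5: at line 1 remove [exmp,xst,yeqn] add [ardo,eswuz,farar] -> 15 lines: mphew ardo eswuz farar tscj xfjr oytay cvy hffof gwxri nltdg rvn jsl qzfit zxgyl
Hunk 6: at line 5 remove [oytay,cvy,hffof] add [tsdkb] -> 13 lines: mphew ardo eswuz farar tscj xfjr tsdkb gwxri nltdg rvn jsl qzfit zxgyl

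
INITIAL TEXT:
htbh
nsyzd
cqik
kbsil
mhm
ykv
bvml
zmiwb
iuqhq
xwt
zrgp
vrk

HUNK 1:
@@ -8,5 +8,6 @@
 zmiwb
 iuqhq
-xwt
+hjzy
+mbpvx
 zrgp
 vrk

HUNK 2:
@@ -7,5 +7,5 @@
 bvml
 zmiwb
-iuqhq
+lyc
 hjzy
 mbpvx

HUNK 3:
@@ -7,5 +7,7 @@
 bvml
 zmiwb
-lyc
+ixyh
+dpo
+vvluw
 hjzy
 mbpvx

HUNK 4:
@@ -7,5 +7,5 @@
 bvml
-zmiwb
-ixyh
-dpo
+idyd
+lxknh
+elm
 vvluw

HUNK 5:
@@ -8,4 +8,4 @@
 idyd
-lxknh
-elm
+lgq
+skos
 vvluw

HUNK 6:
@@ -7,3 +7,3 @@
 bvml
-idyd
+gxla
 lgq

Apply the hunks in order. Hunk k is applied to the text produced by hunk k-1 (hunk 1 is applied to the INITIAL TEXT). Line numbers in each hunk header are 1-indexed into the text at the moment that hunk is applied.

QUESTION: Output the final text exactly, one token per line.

Hunk 1: at line 8 remove [xwt] add [hjzy,mbpvx] -> 13 lines: htbh nsyzd cqik kbsil mhm ykv bvml zmiwb iuqhq hjzy mbpvx zrgp vrk
Hunk 2: at line 7 remove [iuqhq] add [lyc] -> 13 lines: htbh nsyzd cqik kbsil mhm ykv bvml zmiwb lyc hjzy mbpvx zrgp vrk
Hunk 3: at line 7 remove [lyc] add [ixyh,dpo,vvluw] -> 15 lines: htbh nsyzd cqik kbsil mhm ykv bvml zmiwb ixyh dpo vvluw hjzy mbpvx zrgp vrk
Hunk 4: at line 7 remove [zmiwb,ixyh,dpo] add [idyd,lxknh,elm] -> 15 lines: htbh nsyzd cqik kbsil mhm ykv bvml idyd lxknh elm vvluw hjzy mbpvx zrgp vrk
Hunk 5: at line 8 remove [lxknh,elm] add [lgq,skos] -> 15 lines: htbh nsyzd cqik kbsil mhm ykv bvml idyd lgq skos vvluw hjzy mbpvx zrgp vrk
Hunk 6: at line 7 remove [idyd] add [gxla] -> 15 lines: htbh nsyzd cqik kbsil mhm ykv bvml gxla lgq skos vvluw hjzy mbpvx zrgp vrk

Answer: htbh
nsyzd
cqik
kbsil
mhm
ykv
bvml
gxla
lgq
skos
vvluw
hjzy
mbpvx
zrgp
vrk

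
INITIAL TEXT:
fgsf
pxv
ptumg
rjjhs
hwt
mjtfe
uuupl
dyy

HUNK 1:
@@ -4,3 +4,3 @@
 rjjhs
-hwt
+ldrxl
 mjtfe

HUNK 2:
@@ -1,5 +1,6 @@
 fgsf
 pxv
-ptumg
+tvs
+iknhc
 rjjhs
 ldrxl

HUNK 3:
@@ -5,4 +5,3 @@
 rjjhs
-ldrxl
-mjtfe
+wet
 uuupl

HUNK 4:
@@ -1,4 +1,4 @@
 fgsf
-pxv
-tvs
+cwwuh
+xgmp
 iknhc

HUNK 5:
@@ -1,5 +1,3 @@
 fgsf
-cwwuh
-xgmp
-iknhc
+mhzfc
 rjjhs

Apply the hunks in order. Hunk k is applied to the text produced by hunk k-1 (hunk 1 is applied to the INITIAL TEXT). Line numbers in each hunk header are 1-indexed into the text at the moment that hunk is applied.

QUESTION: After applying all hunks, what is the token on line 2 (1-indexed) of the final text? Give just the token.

Hunk 1: at line 4 remove [hwt] add [ldrxl] -> 8 lines: fgsf pxv ptumg rjjhs ldrxl mjtfe uuupl dyy
Hunk 2: at line 1 remove [ptumg] add [tvs,iknhc] -> 9 lines: fgsf pxv tvs iknhc rjjhs ldrxl mjtfe uuupl dyy
Hunk 3: at line 5 remove [ldrxl,mjtfe] add [wet] -> 8 lines: fgsf pxv tvs iknhc rjjhs wet uuupl dyy
Hunk 4: at line 1 remove [pxv,tvs] add [cwwuh,xgmp] -> 8 lines: fgsf cwwuh xgmp iknhc rjjhs wet uuupl dyy
Hunk 5: at line 1 remove [cwwuh,xgmp,iknhc] add [mhzfc] -> 6 lines: fgsf mhzfc rjjhs wet uuupl dyy
Final line 2: mhzfc

Answer: mhzfc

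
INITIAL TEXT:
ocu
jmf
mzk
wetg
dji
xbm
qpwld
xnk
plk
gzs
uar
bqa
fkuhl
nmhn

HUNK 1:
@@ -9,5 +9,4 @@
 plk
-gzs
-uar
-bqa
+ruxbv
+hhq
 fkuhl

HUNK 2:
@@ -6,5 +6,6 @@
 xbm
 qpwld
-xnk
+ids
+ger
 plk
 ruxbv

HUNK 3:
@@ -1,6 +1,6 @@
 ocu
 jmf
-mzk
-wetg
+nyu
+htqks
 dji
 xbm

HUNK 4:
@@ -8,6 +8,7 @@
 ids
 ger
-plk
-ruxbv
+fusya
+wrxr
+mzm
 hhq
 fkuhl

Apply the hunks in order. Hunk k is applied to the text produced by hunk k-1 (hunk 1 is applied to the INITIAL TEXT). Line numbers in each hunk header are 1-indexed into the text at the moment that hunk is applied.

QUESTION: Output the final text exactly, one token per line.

Hunk 1: at line 9 remove [gzs,uar,bqa] add [ruxbv,hhq] -> 13 lines: ocu jmf mzk wetg dji xbm qpwld xnk plk ruxbv hhq fkuhl nmhn
Hunk 2: at line 6 remove [xnk] add [ids,ger] -> 14 lines: ocu jmf mzk wetg dji xbm qpwld ids ger plk ruxbv hhq fkuhl nmhn
Hunk 3: at line 1 remove [mzk,wetg] add [nyu,htqks] -> 14 lines: ocu jmf nyu htqks dji xbm qpwld ids ger plk ruxbv hhq fkuhl nmhn
Hunk 4: at line 8 remove [plk,ruxbv] add [fusya,wrxr,mzm] -> 15 lines: ocu jmf nyu htqks dji xbm qpwld ids ger fusya wrxr mzm hhq fkuhl nmhn

Answer: ocu
jmf
nyu
htqks
dji
xbm
qpwld
ids
ger
fusya
wrxr
mzm
hhq
fkuhl
nmhn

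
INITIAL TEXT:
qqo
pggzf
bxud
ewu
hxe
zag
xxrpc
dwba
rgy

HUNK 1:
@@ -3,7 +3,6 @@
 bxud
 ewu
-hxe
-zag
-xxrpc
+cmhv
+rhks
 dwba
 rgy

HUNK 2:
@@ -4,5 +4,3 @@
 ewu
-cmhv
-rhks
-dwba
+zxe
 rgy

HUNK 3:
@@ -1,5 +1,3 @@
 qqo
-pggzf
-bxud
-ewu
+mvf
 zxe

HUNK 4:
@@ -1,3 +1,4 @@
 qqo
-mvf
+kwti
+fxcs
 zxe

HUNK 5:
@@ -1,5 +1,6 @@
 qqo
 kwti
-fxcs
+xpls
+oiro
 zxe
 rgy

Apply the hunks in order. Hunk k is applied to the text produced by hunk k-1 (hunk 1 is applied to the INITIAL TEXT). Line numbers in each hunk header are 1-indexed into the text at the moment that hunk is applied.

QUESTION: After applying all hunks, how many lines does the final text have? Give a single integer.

Answer: 6

Derivation:
Hunk 1: at line 3 remove [hxe,zag,xxrpc] add [cmhv,rhks] -> 8 lines: qqo pggzf bxud ewu cmhv rhks dwba rgy
Hunk 2: at line 4 remove [cmhv,rhks,dwba] add [zxe] -> 6 lines: qqo pggzf bxud ewu zxe rgy
Hunk 3: at line 1 remove [pggzf,bxud,ewu] add [mvf] -> 4 lines: qqo mvf zxe rgy
Hunk 4: at line 1 remove [mvf] add [kwti,fxcs] -> 5 lines: qqo kwti fxcs zxe rgy
Hunk 5: at line 1 remove [fxcs] add [xpls,oiro] -> 6 lines: qqo kwti xpls oiro zxe rgy
Final line count: 6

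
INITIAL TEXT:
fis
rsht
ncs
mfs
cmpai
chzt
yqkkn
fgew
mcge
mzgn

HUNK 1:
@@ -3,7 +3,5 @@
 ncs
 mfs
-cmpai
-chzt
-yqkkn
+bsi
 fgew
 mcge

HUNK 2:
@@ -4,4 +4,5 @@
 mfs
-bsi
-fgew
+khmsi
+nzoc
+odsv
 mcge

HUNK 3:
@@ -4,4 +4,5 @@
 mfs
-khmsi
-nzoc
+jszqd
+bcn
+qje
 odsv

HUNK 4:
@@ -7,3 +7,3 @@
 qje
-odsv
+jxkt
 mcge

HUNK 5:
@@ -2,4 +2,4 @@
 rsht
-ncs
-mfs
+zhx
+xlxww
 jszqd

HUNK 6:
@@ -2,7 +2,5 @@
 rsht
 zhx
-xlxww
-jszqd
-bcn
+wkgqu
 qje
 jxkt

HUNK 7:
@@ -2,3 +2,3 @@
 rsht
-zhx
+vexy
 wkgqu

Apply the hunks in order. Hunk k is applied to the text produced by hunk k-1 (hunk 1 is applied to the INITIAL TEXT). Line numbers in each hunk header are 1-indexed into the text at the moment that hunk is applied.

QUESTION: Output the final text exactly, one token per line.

Answer: fis
rsht
vexy
wkgqu
qje
jxkt
mcge
mzgn

Derivation:
Hunk 1: at line 3 remove [cmpai,chzt,yqkkn] add [bsi] -> 8 lines: fis rsht ncs mfs bsi fgew mcge mzgn
Hunk 2: at line 4 remove [bsi,fgew] add [khmsi,nzoc,odsv] -> 9 lines: fis rsht ncs mfs khmsi nzoc odsv mcge mzgn
Hunk 3: at line 4 remove [khmsi,nzoc] add [jszqd,bcn,qje] -> 10 lines: fis rsht ncs mfs jszqd bcn qje odsv mcge mzgn
Hunk 4: at line 7 remove [odsv] add [jxkt] -> 10 lines: fis rsht ncs mfs jszqd bcn qje jxkt mcge mzgn
Hunk 5: at line 2 remove [ncs,mfs] add [zhx,xlxww] -> 10 lines: fis rsht zhx xlxww jszqd bcn qje jxkt mcge mzgn
Hunk 6: at line 2 remove [xlxww,jszqd,bcn] add [wkgqu] -> 8 lines: fis rsht zhx wkgqu qje jxkt mcge mzgn
Hunk 7: at line 2 remove [zhx] add [vexy] -> 8 lines: fis rsht vexy wkgqu qje jxkt mcge mzgn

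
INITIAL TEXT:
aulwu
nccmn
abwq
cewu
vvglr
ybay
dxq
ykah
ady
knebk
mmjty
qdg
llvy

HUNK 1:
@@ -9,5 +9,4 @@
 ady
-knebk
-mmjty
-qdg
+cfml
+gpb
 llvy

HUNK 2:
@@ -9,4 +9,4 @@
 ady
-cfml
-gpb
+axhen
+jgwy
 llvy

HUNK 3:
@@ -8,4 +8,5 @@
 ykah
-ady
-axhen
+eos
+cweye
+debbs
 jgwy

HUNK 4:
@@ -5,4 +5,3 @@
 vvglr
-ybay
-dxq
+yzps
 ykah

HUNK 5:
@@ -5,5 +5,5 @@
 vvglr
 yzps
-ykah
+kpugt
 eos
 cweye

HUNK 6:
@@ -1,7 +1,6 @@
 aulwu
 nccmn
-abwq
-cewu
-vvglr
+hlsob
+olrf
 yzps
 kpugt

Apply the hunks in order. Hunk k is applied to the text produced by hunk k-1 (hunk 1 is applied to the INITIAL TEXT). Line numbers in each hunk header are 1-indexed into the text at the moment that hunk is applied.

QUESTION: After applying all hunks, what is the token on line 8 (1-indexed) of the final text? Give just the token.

Answer: cweye

Derivation:
Hunk 1: at line 9 remove [knebk,mmjty,qdg] add [cfml,gpb] -> 12 lines: aulwu nccmn abwq cewu vvglr ybay dxq ykah ady cfml gpb llvy
Hunk 2: at line 9 remove [cfml,gpb] add [axhen,jgwy] -> 12 lines: aulwu nccmn abwq cewu vvglr ybay dxq ykah ady axhen jgwy llvy
Hunk 3: at line 8 remove [ady,axhen] add [eos,cweye,debbs] -> 13 lines: aulwu nccmn abwq cewu vvglr ybay dxq ykah eos cweye debbs jgwy llvy
Hunk 4: at line 5 remove [ybay,dxq] add [yzps] -> 12 lines: aulwu nccmn abwq cewu vvglr yzps ykah eos cweye debbs jgwy llvy
Hunk 5: at line 5 remove [ykah] add [kpugt] -> 12 lines: aulwu nccmn abwq cewu vvglr yzps kpugt eos cweye debbs jgwy llvy
Hunk 6: at line 1 remove [abwq,cewu,vvglr] add [hlsob,olrf] -> 11 lines: aulwu nccmn hlsob olrf yzps kpugt eos cweye debbs jgwy llvy
Final line 8: cweye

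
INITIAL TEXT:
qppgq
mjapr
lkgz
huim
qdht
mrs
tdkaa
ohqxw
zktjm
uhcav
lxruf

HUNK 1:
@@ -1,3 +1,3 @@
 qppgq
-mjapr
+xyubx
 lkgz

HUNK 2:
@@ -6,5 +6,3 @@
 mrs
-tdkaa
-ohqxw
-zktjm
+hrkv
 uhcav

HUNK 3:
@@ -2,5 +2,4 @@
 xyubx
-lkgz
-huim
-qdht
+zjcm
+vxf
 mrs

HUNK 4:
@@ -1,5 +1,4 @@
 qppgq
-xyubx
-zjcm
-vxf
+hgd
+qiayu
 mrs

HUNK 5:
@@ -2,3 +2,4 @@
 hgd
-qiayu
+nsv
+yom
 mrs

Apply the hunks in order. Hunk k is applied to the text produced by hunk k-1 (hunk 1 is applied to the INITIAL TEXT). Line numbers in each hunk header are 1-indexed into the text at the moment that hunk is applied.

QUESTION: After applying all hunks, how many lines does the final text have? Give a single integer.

Hunk 1: at line 1 remove [mjapr] add [xyubx] -> 11 lines: qppgq xyubx lkgz huim qdht mrs tdkaa ohqxw zktjm uhcav lxruf
Hunk 2: at line 6 remove [tdkaa,ohqxw,zktjm] add [hrkv] -> 9 lines: qppgq xyubx lkgz huim qdht mrs hrkv uhcav lxruf
Hunk 3: at line 2 remove [lkgz,huim,qdht] add [zjcm,vxf] -> 8 lines: qppgq xyubx zjcm vxf mrs hrkv uhcav lxruf
Hunk 4: at line 1 remove [xyubx,zjcm,vxf] add [hgd,qiayu] -> 7 lines: qppgq hgd qiayu mrs hrkv uhcav lxruf
Hunk 5: at line 2 remove [qiayu] add [nsv,yom] -> 8 lines: qppgq hgd nsv yom mrs hrkv uhcav lxruf
Final line count: 8

Answer: 8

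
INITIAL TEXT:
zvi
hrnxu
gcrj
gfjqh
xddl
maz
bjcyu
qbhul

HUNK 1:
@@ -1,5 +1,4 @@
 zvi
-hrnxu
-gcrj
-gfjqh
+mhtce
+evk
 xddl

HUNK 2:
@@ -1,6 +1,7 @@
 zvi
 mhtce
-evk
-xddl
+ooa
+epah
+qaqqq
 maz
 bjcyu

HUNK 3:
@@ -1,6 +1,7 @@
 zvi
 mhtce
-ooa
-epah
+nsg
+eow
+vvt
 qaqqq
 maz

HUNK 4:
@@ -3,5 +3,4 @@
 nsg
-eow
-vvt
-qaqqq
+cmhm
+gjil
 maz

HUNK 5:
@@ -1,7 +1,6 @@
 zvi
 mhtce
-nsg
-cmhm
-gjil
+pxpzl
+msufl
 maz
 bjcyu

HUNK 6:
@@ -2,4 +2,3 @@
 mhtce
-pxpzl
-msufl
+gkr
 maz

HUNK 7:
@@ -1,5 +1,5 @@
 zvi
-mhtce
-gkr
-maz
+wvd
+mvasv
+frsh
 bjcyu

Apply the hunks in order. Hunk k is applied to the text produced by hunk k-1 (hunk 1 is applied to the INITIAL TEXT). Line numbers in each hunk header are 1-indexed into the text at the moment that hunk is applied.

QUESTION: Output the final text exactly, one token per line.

Answer: zvi
wvd
mvasv
frsh
bjcyu
qbhul

Derivation:
Hunk 1: at line 1 remove [hrnxu,gcrj,gfjqh] add [mhtce,evk] -> 7 lines: zvi mhtce evk xddl maz bjcyu qbhul
Hunk 2: at line 1 remove [evk,xddl] add [ooa,epah,qaqqq] -> 8 lines: zvi mhtce ooa epah qaqqq maz bjcyu qbhul
Hunk 3: at line 1 remove [ooa,epah] add [nsg,eow,vvt] -> 9 lines: zvi mhtce nsg eow vvt qaqqq maz bjcyu qbhul
Hunk 4: at line 3 remove [eow,vvt,qaqqq] add [cmhm,gjil] -> 8 lines: zvi mhtce nsg cmhm gjil maz bjcyu qbhul
Hunk 5: at line 1 remove [nsg,cmhm,gjil] add [pxpzl,msufl] -> 7 lines: zvi mhtce pxpzl msufl maz bjcyu qbhul
Hunk 6: at line 2 remove [pxpzl,msufl] add [gkr] -> 6 lines: zvi mhtce gkr maz bjcyu qbhul
Hunk 7: at line 1 remove [mhtce,gkr,maz] add [wvd,mvasv,frsh] -> 6 lines: zvi wvd mvasv frsh bjcyu qbhul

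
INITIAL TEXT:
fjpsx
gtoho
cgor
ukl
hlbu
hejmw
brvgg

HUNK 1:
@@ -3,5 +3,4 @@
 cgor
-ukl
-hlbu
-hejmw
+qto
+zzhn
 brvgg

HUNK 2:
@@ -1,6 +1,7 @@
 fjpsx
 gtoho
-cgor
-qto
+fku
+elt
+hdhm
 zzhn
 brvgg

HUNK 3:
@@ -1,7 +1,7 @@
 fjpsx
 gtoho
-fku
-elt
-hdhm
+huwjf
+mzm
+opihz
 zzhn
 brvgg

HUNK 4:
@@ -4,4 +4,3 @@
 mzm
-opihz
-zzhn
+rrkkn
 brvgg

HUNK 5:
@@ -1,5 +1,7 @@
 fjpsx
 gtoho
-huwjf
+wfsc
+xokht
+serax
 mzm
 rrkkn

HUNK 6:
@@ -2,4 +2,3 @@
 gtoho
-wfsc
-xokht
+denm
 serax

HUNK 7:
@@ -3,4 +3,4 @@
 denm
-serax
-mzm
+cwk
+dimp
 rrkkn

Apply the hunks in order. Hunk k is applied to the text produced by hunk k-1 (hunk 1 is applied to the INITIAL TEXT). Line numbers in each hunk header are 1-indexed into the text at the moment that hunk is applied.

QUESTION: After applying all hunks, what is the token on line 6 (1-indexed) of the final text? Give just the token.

Hunk 1: at line 3 remove [ukl,hlbu,hejmw] add [qto,zzhn] -> 6 lines: fjpsx gtoho cgor qto zzhn brvgg
Hunk 2: at line 1 remove [cgor,qto] add [fku,elt,hdhm] -> 7 lines: fjpsx gtoho fku elt hdhm zzhn brvgg
Hunk 3: at line 1 remove [fku,elt,hdhm] add [huwjf,mzm,opihz] -> 7 lines: fjpsx gtoho huwjf mzm opihz zzhn brvgg
Hunk 4: at line 4 remove [opihz,zzhn] add [rrkkn] -> 6 lines: fjpsx gtoho huwjf mzm rrkkn brvgg
Hunk 5: at line 1 remove [huwjf] add [wfsc,xokht,serax] -> 8 lines: fjpsx gtoho wfsc xokht serax mzm rrkkn brvgg
Hunk 6: at line 2 remove [wfsc,xokht] add [denm] -> 7 lines: fjpsx gtoho denm serax mzm rrkkn brvgg
Hunk 7: at line 3 remove [serax,mzm] add [cwk,dimp] -> 7 lines: fjpsx gtoho denm cwk dimp rrkkn brvgg
Final line 6: rrkkn

Answer: rrkkn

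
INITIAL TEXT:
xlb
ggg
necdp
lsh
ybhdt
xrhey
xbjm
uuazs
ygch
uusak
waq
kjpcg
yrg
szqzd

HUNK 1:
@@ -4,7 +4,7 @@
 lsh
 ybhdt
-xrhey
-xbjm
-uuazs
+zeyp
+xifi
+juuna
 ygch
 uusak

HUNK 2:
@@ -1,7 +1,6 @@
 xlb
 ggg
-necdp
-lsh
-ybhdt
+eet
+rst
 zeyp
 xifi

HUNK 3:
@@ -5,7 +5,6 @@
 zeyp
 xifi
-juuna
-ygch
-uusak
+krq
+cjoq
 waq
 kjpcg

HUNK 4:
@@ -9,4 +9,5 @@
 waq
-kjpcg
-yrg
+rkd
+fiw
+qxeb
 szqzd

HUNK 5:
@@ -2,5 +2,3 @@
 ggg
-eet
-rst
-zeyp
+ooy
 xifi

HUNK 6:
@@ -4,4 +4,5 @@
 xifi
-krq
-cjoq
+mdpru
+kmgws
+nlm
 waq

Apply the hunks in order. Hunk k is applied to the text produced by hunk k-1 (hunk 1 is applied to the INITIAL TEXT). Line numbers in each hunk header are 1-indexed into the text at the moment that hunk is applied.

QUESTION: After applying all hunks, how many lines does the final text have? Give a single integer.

Answer: 12

Derivation:
Hunk 1: at line 4 remove [xrhey,xbjm,uuazs] add [zeyp,xifi,juuna] -> 14 lines: xlb ggg necdp lsh ybhdt zeyp xifi juuna ygch uusak waq kjpcg yrg szqzd
Hunk 2: at line 1 remove [necdp,lsh,ybhdt] add [eet,rst] -> 13 lines: xlb ggg eet rst zeyp xifi juuna ygch uusak waq kjpcg yrg szqzd
Hunk 3: at line 5 remove [juuna,ygch,uusak] add [krq,cjoq] -> 12 lines: xlb ggg eet rst zeyp xifi krq cjoq waq kjpcg yrg szqzd
Hunk 4: at line 9 remove [kjpcg,yrg] add [rkd,fiw,qxeb] -> 13 lines: xlb ggg eet rst zeyp xifi krq cjoq waq rkd fiw qxeb szqzd
Hunk 5: at line 2 remove [eet,rst,zeyp] add [ooy] -> 11 lines: xlb ggg ooy xifi krq cjoq waq rkd fiw qxeb szqzd
Hunk 6: at line 4 remove [krq,cjoq] add [mdpru,kmgws,nlm] -> 12 lines: xlb ggg ooy xifi mdpru kmgws nlm waq rkd fiw qxeb szqzd
Final line count: 12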